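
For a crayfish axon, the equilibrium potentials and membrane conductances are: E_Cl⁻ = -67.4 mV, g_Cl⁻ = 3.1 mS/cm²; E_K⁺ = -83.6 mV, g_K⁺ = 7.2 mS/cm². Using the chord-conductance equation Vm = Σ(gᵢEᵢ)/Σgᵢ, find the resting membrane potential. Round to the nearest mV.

Σ gᵢEᵢ = 3.1·(-67.4) + 7.2·(-83.6) = -810.86
Σ gᵢ = 3.1 + 7.2 = 10.3
Vm = -810.86 / 10.3 = -78.72 mV

-79 mV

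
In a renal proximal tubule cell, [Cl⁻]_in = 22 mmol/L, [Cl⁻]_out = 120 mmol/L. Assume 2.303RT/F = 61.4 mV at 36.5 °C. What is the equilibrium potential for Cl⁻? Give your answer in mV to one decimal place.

E = (61.4/z) · log₁₀([Cl⁻]_out/[Cl⁻]_in) with z = -1.
For an anion, dividing by z = -1 reverses the sign.
= (61.4/-1) · log₁₀(120/22) = -61.40 · log₁₀(5.455)
= -61.40 · (0.7368) = -45.24 mV

-45.2 mV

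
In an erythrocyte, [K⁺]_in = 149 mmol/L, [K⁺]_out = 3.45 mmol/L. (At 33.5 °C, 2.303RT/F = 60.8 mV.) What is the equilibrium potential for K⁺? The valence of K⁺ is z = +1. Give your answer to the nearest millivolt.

E = (60.8/z) · log₁₀([K⁺]_out/[K⁺]_in) with z = +1.
= (60.8/1) · log₁₀(3.45/149) = 60.80 · log₁₀(0.02315)
= 60.80 · (-1.6354) = -99.43 mV

-99 mV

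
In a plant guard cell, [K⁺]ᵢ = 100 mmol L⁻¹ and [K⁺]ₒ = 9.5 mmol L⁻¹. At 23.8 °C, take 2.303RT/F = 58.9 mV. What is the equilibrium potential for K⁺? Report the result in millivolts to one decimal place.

E = (58.9/z) · log₁₀([K⁺]_out/[K⁺]_in) with z = +1.
= (58.9/1) · log₁₀(9.5/100) = 58.90 · log₁₀(0.095)
= 58.90 · (-1.0223) = -60.21 mV

-60.2 mV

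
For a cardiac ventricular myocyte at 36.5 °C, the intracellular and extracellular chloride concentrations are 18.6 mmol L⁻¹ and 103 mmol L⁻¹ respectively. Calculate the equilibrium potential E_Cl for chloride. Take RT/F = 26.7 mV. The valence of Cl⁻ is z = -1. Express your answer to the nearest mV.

-46 mV

E = (26.7/z) · ln([Cl⁻]_out/[Cl⁻]_in) with z = -1.
For an anion, dividing by z = -1 reverses the sign.
= (26.7/-1) · ln(103/18.6) = -26.70 · ln(5.538)
= -26.70 · (1.7116) = -45.70 mV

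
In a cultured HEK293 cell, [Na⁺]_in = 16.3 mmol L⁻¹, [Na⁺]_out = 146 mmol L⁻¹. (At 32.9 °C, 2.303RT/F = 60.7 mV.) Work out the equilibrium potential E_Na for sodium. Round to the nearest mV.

E = (60.7/z) · log₁₀([Na⁺]_out/[Na⁺]_in) with z = +1.
= (60.7/1) · log₁₀(146/16.3) = 60.70 · log₁₀(8.957)
= 60.70 · (0.9522) = 57.80 mV

58 mV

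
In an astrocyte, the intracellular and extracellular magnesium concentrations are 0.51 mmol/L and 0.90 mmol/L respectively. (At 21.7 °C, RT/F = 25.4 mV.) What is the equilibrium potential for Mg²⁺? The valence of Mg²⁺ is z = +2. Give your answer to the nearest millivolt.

7 mV

E = (25.4/z) · ln([Mg²⁺]_out/[Mg²⁺]_in) with z = +2.
= (25.4/2) · ln(0.90/0.51) = 12.70 · ln(1.765)
= 12.70 · (0.5680) = 7.21 mV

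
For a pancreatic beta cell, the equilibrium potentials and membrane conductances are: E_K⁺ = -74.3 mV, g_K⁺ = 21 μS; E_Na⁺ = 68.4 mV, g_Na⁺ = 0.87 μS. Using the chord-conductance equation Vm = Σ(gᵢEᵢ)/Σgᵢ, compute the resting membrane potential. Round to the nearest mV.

-69 mV

Σ gᵢEᵢ = 21·(-74.3) + 0.87·(68.4) = -1500.79
Σ gᵢ = 21 + 0.87 = 21.87
Vm = -1500.79 / 21.87 = -68.62 mV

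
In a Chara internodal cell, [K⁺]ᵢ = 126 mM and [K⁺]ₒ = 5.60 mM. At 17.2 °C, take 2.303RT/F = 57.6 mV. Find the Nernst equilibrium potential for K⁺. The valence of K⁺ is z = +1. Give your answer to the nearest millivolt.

-78 mV

E = (57.6/z) · log₁₀([K⁺]_out/[K⁺]_in) with z = +1.
= (57.6/1) · log₁₀(5.60/126) = 57.60 · log₁₀(0.04444)
= 57.60 · (-1.3522) = -77.89 mV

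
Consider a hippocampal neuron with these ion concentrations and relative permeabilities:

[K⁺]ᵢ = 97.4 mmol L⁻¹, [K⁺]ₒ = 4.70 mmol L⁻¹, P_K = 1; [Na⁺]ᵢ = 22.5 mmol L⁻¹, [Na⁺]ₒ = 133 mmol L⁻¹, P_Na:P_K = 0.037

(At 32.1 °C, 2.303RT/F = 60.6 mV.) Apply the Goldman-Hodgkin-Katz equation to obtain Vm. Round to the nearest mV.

Vm = 60.6 · log₁₀[(Σ P·[cation]ₒ + Σ P·[anion]ᵢ) / (Σ P·[cation]ᵢ + Σ P·[anion]ₒ)]
Numerator = 1×4.70 + 0.037×133 = 9.621
Denominator = 1×97.4 + 0.037×22.5 = 98.23
Vm = 60.6 · log₁₀(0.097941) = 60.6 × (-1.0090) = -61.15 mV

-61 mV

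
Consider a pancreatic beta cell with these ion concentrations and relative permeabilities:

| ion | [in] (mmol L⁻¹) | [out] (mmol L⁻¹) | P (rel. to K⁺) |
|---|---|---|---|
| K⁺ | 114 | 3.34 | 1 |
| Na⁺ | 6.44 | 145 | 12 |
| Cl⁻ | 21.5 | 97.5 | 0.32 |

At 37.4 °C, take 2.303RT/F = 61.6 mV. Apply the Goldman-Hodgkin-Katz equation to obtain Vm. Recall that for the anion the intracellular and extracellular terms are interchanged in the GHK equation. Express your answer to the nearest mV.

Vm = 61.6 · log₁₀[(Σ P·[cation]ₒ + Σ P·[anion]ᵢ) / (Σ P·[cation]ᵢ + Σ P·[anion]ₒ)]
Numerator = 1×3.34 + 12×145 + 0.32×21.5 = 1750
Denominator = 1×114 + 12×6.44 + 0.32×97.5 = 222.5
Vm = 61.6 · log₁₀(7.8669) = 61.6 × (0.8958) = 55.18 mV

55 mV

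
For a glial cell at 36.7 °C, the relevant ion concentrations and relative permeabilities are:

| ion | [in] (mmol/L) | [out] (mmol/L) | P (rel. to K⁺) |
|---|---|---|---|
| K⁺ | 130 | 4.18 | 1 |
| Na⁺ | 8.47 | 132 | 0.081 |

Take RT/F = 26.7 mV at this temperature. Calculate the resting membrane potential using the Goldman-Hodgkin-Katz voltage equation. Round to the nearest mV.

-58 mV

Vm = 26.7 · ln[(Σ P·[cation]ₒ + Σ P·[anion]ᵢ) / (Σ P·[cation]ᵢ + Σ P·[anion]ₒ)]
Numerator = 1×4.18 + 0.081×132 = 14.87
Denominator = 1×130 + 0.081×8.47 = 130.7
Vm = 26.7 · ln(0.1138) = 26.7 × (-2.1733) = -58.03 mV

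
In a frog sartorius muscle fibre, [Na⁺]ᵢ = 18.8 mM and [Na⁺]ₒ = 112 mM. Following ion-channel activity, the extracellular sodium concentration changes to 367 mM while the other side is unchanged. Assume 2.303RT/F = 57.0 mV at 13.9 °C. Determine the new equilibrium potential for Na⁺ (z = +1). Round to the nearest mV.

74 mV

After the shift: [Na⁺]_out = 367, [Na⁺]_in = 18.8 mM.
E_new = (57.0/1)·log₁₀(367/18.8) = 57.00 · (1.2905) = 73.56 mV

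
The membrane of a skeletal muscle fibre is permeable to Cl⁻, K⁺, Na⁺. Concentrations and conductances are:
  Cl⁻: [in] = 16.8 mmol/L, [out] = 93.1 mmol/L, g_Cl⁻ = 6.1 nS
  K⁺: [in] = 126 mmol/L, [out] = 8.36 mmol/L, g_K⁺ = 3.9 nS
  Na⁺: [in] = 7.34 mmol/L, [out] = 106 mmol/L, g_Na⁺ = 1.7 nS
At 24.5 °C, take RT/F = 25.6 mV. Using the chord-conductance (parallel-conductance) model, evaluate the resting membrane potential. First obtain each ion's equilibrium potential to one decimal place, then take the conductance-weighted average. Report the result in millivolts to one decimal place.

-36.0 mV

E_Cl⁻ = (25.6/-1)·ln(93.1/16.8) = -43.8 mV
E_K⁺ = (25.6/1)·ln(8.36/126) = -69.4 mV
E_Na⁺ = (25.6/1)·ln(106/7.34) = 68.4 mV
Vm = (Σ gᵢEᵢ)/(Σ gᵢ) = (6.1·-43.8 + 3.9·-69.4 + 1.7·68.4) / (6.1 + 3.9 + 1.7)
= -421.56 / 11.7 = -36.03 mV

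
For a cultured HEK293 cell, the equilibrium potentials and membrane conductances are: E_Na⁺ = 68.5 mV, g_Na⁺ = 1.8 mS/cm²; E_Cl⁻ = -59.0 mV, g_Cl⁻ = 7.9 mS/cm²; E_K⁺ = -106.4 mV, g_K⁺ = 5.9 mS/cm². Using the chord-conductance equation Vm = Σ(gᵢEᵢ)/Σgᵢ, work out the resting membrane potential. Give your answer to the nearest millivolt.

-62 mV

Σ gᵢEᵢ = 1.8·(68.5) + 7.9·(-59.0) + 5.9·(-106.4) = -970.56
Σ gᵢ = 1.8 + 7.9 + 5.9 = 15.6
Vm = -970.56 / 15.6 = -62.22 mV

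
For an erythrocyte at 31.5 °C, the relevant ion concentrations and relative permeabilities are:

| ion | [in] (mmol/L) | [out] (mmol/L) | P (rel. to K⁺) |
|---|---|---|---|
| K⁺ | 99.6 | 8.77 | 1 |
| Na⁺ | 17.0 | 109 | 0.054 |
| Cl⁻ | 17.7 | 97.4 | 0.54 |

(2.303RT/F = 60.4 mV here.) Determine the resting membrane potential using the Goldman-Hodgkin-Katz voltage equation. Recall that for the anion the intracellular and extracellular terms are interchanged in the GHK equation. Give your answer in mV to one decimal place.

Vm = 60.4 · log₁₀[(Σ P·[cation]ₒ + Σ P·[anion]ᵢ) / (Σ P·[cation]ᵢ + Σ P·[anion]ₒ)]
Numerator = 1×8.77 + 0.054×109 + 0.54×17.7 = 24.21
Denominator = 1×99.6 + 0.054×17.0 + 0.54×97.4 = 153.1
Vm = 60.4 · log₁₀(0.15814) = 60.4 × (-0.8009) = -48.38 mV

-48.4 mV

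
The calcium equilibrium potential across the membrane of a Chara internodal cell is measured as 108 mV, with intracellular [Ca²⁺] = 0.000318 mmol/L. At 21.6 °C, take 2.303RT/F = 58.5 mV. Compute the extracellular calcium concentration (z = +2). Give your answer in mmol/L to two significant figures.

1.6 mmol/L

Nernst: E = (58.5/2) · log₁₀([out]/[in]), so log₁₀([out]/[in]) = 108.0 × 2 / 58.5 = 3.6923.
[out]/[in] = 10^(3.6923) = 4924.
[out] = 4924 × 0.000318 = 1.566 mmol/L.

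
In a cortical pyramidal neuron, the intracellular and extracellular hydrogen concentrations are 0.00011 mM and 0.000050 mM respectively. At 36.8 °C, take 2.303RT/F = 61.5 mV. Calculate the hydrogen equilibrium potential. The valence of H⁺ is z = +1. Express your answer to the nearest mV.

E = (61.5/z) · log₁₀([H⁺]_out/[H⁺]_in) with z = +1.
= (61.5/1) · log₁₀(0.000050/0.00011) = 61.50 · log₁₀(0.4545)
= 61.50 · (-0.3424) = -21.06 mV

-21 mV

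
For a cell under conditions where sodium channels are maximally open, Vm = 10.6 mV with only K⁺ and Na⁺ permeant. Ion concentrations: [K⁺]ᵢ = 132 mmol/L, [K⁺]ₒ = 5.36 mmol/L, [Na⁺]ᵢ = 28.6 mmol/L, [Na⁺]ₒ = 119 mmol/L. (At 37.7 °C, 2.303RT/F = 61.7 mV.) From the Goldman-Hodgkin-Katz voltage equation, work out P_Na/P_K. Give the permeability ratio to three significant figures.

2.49

Let α = P_Na/P_K. GHK: Vm = 61.7·log₁₀[(Kₒ + α·Naₒ)/(Kᵢ + α·Naᵢ)].
10^(Vm/61.7) = 10^(10.6/61.7) = 1.4852
So 1.4852·(Kᵢ + α·Naᵢ) = Kₒ + α·Naₒ → α = (1.4852·132.0 − 5.36) / (119.0 − 1.4852·28.6)
α = (196.1 − 5.36) / (119.0 − 42.48) = 190.7/76.52 = 2.492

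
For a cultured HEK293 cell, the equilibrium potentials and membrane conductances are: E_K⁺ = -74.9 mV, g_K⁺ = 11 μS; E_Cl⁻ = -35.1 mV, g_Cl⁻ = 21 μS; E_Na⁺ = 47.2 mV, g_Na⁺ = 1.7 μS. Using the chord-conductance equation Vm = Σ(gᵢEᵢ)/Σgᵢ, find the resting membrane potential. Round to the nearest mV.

Σ gᵢEᵢ = 11·(-74.9) + 21·(-35.1) + 1.7·(47.2) = -1480.76
Σ gᵢ = 11 + 21 + 1.7 = 33.7
Vm = -1480.76 / 33.7 = -43.94 mV

-44 mV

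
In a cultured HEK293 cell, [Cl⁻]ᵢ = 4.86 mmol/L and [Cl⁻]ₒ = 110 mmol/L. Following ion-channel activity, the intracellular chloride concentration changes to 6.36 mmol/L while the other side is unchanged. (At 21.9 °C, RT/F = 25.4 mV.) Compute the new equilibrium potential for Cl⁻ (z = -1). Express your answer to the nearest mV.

-72 mV

After the shift: [Cl⁻]_out = 110, [Cl⁻]_in = 6.36 mmol/L.
E_new = (25.4/-1)·ln(110/6.36) = -25.40 · (2.8505) = -72.40 mV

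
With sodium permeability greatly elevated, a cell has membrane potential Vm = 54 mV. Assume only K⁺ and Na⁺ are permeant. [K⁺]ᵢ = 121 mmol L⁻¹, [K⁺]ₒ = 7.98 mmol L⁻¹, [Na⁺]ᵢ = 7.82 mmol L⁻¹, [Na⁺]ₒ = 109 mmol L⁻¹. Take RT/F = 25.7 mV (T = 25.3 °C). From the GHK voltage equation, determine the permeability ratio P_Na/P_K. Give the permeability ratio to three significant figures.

Let α = P_Na/P_K. GHK: Vm = 25.7·ln[(Kₒ + α·Naₒ)/(Kᵢ + α·Naᵢ)].
e^(Vm/25.7) = e^(54.0/25.7) = 8.1757
So 8.1757·(Kᵢ + α·Naᵢ) = Kₒ + α·Naₒ → α = (8.1757·121.0 − 7.98) / (109.0 − 8.1757·7.82)
α = (989.3 − 7.98) / (109.0 − 63.93) = 981.3/45.07 = 21.77

21.8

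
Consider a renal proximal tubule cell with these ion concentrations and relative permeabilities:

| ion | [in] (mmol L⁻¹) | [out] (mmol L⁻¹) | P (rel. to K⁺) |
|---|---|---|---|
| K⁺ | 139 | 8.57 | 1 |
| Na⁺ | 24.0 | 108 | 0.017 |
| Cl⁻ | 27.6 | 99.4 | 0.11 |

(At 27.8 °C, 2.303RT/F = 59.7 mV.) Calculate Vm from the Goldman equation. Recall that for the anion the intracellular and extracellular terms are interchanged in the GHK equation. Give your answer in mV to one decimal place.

Vm = 59.7 · log₁₀[(Σ P·[cation]ₒ + Σ P·[anion]ᵢ) / (Σ P·[cation]ᵢ + Σ P·[anion]ₒ)]
Numerator = 1×8.57 + 0.017×108 + 0.11×27.6 = 13.44
Denominator = 1×139 + 0.017×24.0 + 0.11×99.4 = 150.3
Vm = 59.7 · log₁₀(0.089409) = 59.7 × (-1.0486) = -62.60 mV

-62.6 mV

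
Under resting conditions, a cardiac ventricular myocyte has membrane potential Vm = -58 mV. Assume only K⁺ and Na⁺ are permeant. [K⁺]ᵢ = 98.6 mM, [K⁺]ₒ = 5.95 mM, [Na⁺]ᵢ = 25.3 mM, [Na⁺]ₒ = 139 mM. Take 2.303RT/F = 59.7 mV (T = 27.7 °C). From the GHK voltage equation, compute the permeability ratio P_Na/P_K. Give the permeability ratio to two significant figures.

0.034

Let α = P_Na/P_K. GHK: Vm = 59.7·log₁₀[(Kₒ + α·Naₒ)/(Kᵢ + α·Naᵢ)].
10^(Vm/59.7) = 10^(-58.0/59.7) = 0.10678
So 0.10678·(Kᵢ + α·Naᵢ) = Kₒ + α·Naₒ → α = (0.10678·98.6 − 5.95) / (139.0 − 0.10678·25.3)
α = (10.53 − 5.95) / (139.0 − 2.701) = 4.578/136.3 = 0.03359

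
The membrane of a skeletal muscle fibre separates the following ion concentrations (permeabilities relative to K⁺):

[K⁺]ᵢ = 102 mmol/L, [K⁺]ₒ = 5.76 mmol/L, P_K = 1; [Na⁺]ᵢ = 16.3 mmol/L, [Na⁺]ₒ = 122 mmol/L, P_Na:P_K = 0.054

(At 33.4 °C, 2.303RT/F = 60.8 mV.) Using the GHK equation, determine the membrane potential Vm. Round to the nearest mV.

-56 mV

Vm = 60.8 · log₁₀[(Σ P·[cation]ₒ + Σ P·[anion]ᵢ) / (Σ P·[cation]ᵢ + Σ P·[anion]ₒ)]
Numerator = 1×5.76 + 0.054×122 = 12.35
Denominator = 1×102 + 0.054×16.3 = 102.9
Vm = 60.8 · log₁₀(0.12002) = 60.8 × (-0.9207) = -55.98 mV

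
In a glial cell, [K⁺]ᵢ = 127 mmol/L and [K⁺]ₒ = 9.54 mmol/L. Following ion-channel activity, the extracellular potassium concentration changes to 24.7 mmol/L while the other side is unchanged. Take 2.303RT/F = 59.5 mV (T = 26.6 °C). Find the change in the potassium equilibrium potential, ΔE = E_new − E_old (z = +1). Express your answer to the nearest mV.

25 mV

E_old = (59.5/1)·log₁₀(9.54/127) = -66.89 mV
E_new = (59.5/1)·log₁₀(24.7/127) = -42.31 mV
ΔE = -42.31 − (-66.89) = 24.58 mV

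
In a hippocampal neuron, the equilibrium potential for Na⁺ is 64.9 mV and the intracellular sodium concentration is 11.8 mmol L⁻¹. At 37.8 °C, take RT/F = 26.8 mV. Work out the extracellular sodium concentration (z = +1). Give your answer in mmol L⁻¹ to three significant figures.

133 mmol L⁻¹

Nernst: E = (26.8/1) · ln([out]/[in]), so ln([out]/[in]) = 64.9 × 1 / 26.8 = 2.4216.
[out]/[in] = e^(2.4216) = 11.26.
[out] = 11.26 × 11.8 = 132.9 mmol L⁻¹.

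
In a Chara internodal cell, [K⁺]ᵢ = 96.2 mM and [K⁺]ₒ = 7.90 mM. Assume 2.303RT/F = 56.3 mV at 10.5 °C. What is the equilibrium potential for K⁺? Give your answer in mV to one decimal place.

E = (56.3/z) · log₁₀([K⁺]_out/[K⁺]_in) with z = +1.
= (56.3/1) · log₁₀(7.90/96.2) = 56.30 · log₁₀(0.08212)
= 56.30 · (-1.0855) = -61.12 mV

-61.1 mV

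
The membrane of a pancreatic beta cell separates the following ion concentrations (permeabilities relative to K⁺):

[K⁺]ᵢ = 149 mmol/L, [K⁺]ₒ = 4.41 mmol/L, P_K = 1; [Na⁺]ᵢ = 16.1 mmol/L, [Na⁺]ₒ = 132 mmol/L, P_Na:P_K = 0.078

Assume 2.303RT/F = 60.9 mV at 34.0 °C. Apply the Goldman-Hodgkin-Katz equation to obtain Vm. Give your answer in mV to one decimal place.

Vm = 60.9 · log₁₀[(Σ P·[cation]ₒ + Σ P·[anion]ᵢ) / (Σ P·[cation]ᵢ + Σ P·[anion]ₒ)]
Numerator = 1×4.41 + 0.078×132 = 14.71
Denominator = 1×149 + 0.078×16.1 = 150.3
Vm = 60.9 · log₁₀(0.097873) = 60.9 × (-1.0093) = -61.47 mV

-61.5 mV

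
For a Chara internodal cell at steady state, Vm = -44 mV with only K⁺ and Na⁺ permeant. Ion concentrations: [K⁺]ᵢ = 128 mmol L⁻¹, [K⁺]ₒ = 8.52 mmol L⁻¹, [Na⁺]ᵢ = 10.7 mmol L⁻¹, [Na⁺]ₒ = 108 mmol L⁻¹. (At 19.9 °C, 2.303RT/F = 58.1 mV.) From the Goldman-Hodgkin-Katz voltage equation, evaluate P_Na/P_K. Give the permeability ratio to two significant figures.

Let α = P_Na/P_K. GHK: Vm = 58.1·log₁₀[(Kₒ + α·Naₒ)/(Kᵢ + α·Naᵢ)].
10^(Vm/58.1) = 10^(-44.0/58.1) = 0.17486
So 0.17486·(Kᵢ + α·Naᵢ) = Kₒ + α·Naₒ → α = (0.17486·128.0 − 8.52) / (108.0 − 0.17486·10.7)
α = (22.38 − 8.52) / (108.0 − 1.871) = 13.86/106.1 = 0.1306

0.13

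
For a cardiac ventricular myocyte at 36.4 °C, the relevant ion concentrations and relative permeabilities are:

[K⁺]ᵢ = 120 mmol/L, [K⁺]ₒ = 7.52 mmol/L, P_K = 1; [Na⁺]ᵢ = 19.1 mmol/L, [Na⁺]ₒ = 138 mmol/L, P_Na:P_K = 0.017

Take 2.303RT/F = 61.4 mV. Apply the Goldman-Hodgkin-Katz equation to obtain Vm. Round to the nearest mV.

-67 mV

Vm = 61.4 · log₁₀[(Σ P·[cation]ₒ + Σ P·[anion]ᵢ) / (Σ P·[cation]ᵢ + Σ P·[anion]ₒ)]
Numerator = 1×7.52 + 0.017×138 = 9.866
Denominator = 1×120 + 0.017×19.1 = 120.3
Vm = 61.4 · log₁₀(0.081995) = 61.4 × (-1.0862) = -66.69 mV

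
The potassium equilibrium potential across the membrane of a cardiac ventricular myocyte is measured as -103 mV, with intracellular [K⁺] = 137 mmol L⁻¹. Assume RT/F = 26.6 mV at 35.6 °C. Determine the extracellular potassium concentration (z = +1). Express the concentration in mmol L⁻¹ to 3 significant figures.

Nernst: E = (26.6/1) · ln([out]/[in]), so ln([out]/[in]) = -103.0 × 1 / 26.6 = -3.8722.
[out]/[in] = e^(-3.8722) = 0.02081.
[out] = 0.02081 × 137 = 2.851 mmol L⁻¹.

2.85 mmol L⁻¹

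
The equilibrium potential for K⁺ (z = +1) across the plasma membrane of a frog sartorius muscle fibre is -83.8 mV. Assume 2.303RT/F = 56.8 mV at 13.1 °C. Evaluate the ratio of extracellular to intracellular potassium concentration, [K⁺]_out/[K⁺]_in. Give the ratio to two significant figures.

0.033

log₁₀([out]/[in]) = E·z/(56.8) = -83.8 × 1 / 56.8 = -1.4754
[out]/[in] = 10^(-1.4754) = 0.03347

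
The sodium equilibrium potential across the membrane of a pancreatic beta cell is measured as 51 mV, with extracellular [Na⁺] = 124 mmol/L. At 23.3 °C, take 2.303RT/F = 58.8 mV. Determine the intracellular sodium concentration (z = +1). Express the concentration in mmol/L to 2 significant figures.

Nernst: E = (58.8/1) · log₁₀([out]/[in]), so log₁₀([out]/[in]) = 51.0 × 1 / 58.8 = 0.8673.
[out]/[in] = 10^(0.8673) = 7.368.
[in] = 124 / 7.368 = 16.83 mmol/L.

17 mmol/L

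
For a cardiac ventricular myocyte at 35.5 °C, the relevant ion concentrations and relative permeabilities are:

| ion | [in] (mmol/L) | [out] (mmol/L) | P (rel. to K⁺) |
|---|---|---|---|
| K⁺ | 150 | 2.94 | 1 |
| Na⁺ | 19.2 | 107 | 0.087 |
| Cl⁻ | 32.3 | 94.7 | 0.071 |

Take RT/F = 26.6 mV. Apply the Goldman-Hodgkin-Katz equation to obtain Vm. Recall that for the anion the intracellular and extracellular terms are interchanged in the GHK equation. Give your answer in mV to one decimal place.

Vm = 26.6 · ln[(Σ P·[cation]ₒ + Σ P·[anion]ᵢ) / (Σ P·[cation]ᵢ + Σ P·[anion]ₒ)]
Numerator = 1×2.94 + 0.087×107 + 0.071×32.3 = 14.54
Denominator = 1×150 + 0.087×19.2 + 0.071×94.7 = 158.4
Vm = 26.6 · ln(0.091811) = 26.6 × (-2.3880) = -63.52 mV

-63.5 mV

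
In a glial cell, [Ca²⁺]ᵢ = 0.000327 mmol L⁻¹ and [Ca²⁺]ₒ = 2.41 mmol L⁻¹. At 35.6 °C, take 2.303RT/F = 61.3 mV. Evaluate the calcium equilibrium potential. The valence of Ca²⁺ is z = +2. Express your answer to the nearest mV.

E = (61.3/z) · log₁₀([Ca²⁺]_out/[Ca²⁺]_in) with z = +2.
= (61.3/2) · log₁₀(2.41/0.000327) = 30.65 · log₁₀(7370)
= 30.65 · (3.8675) = 118.54 mV

119 mV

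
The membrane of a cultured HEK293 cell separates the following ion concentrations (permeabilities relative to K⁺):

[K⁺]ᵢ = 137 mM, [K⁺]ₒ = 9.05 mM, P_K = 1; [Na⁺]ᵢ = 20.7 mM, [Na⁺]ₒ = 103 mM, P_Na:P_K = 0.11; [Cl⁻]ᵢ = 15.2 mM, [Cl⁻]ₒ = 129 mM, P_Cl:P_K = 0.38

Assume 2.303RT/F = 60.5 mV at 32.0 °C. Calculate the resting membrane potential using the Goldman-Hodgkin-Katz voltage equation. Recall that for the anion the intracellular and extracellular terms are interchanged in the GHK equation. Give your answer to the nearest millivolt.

-52 mV

Vm = 60.5 · log₁₀[(Σ P·[cation]ₒ + Σ P·[anion]ᵢ) / (Σ P·[cation]ᵢ + Σ P·[anion]ₒ)]
Numerator = 1×9.05 + 0.11×103 + 0.38×15.2 = 26.16
Denominator = 1×137 + 0.11×20.7 + 0.38×129 = 188.3
Vm = 60.5 · log₁₀(0.13891) = 60.5 × (-0.8573) = -51.86 mV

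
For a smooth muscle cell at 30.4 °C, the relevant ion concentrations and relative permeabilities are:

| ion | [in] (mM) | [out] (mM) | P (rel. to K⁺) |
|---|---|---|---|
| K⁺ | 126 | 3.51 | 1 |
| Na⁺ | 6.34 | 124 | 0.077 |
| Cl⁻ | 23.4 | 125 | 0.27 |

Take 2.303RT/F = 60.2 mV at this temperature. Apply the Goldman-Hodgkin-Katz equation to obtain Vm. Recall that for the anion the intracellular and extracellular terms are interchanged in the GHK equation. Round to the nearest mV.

-55 mV

Vm = 60.2 · log₁₀[(Σ P·[cation]ₒ + Σ P·[anion]ᵢ) / (Σ P·[cation]ᵢ + Σ P·[anion]ₒ)]
Numerator = 1×3.51 + 0.077×124 + 0.27×23.4 = 19.38
Denominator = 1×126 + 0.077×6.34 + 0.27×125 = 160.2
Vm = 60.2 · log₁₀(0.12092) = 60.2 × (-0.9175) = -55.23 mV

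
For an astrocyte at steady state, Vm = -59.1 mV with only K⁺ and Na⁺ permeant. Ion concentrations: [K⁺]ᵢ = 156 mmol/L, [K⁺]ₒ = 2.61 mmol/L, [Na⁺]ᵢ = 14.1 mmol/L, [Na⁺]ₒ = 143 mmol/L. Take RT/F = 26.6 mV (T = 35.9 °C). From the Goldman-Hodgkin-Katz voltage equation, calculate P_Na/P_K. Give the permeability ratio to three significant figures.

Let α = P_Na/P_K. GHK: Vm = 26.6·ln[(Kₒ + α·Naₒ)/(Kᵢ + α·Naᵢ)].
e^(Vm/26.6) = e^(-59.1/26.6) = 0.10841
So 0.10841·(Kᵢ + α·Naᵢ) = Kₒ + α·Naₒ → α = (0.10841·156.0 − 2.61) / (143.0 − 0.10841·14.1)
α = (16.91 − 2.61) / (143.0 − 1.529) = 14.3/141.5 = 0.1011

0.101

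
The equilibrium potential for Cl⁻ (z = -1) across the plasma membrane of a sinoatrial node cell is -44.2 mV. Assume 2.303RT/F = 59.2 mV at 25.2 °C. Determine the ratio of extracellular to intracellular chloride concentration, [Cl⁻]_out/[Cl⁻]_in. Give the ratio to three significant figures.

5.58

log₁₀([out]/[in]) = E·z/(59.2) = -44.2 × -1 / 59.2 = 0.7466
[out]/[in] = 10^(0.7466) = 5.58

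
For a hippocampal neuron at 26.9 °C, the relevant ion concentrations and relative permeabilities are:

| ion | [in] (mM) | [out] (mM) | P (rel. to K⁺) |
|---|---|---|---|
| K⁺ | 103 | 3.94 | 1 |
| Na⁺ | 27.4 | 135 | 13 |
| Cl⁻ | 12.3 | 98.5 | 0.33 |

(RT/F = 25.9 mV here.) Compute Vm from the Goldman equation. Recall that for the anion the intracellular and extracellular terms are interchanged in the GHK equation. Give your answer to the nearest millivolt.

33 mV

Vm = 25.9 · ln[(Σ P·[cation]ₒ + Σ P·[anion]ᵢ) / (Σ P·[cation]ᵢ + Σ P·[anion]ₒ)]
Numerator = 1×3.94 + 13×135 + 0.33×12.3 = 1763
Denominator = 1×103 + 13×27.4 + 0.33×98.5 = 491.7
Vm = 25.9 · ln(3.5855) = 25.9 × (1.2769) = 33.07 mV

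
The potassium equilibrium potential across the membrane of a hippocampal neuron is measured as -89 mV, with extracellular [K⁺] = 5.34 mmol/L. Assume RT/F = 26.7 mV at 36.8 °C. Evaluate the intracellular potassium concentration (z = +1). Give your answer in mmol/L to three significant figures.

150 mmol/L

Nernst: E = (26.7/1) · ln([out]/[in]), so ln([out]/[in]) = -89.0 × 1 / 26.7 = -3.3333.
[out]/[in] = e^(-3.3333) = 0.03567.
[in] = 5.34 / 0.03567 = 149.7 mmol/L.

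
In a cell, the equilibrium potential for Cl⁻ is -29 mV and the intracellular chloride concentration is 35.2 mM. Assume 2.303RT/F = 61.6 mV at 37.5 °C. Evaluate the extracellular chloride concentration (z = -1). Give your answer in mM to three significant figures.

104 mM

Nernst: E = (61.6/-1) · log₁₀([out]/[in]), so log₁₀([out]/[in]) = -29.0 × -1 / 61.6 = 0.4708.
[out]/[in] = 10^(0.4708) = 2.957.
[out] = 2.957 × 35.2 = 104.1 mM.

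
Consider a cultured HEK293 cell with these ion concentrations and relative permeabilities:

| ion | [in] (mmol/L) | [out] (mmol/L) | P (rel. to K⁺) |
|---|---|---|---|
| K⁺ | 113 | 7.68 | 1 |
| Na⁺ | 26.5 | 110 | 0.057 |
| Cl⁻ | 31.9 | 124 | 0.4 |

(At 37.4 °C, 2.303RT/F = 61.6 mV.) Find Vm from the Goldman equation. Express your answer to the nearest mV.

-49 mV

Vm = 61.6 · log₁₀[(Σ P·[cation]ₒ + Σ P·[anion]ᵢ) / (Σ P·[cation]ᵢ + Σ P·[anion]ₒ)]
Numerator = 1×7.68 + 0.057×110 + 0.4×31.9 = 26.71
Denominator = 1×113 + 0.057×26.5 + 0.4×124 = 164.1
Vm = 61.6 · log₁₀(0.16276) = 61.6 × (-0.7885) = -48.57 mV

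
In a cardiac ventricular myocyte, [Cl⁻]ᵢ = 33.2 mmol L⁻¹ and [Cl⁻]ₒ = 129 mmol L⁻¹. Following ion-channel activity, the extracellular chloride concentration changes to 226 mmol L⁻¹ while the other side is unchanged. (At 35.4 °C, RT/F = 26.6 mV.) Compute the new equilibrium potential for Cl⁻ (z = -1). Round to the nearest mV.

After the shift: [Cl⁻]_out = 226, [Cl⁻]_in = 33.2 mmol L⁻¹.
E_new = (26.6/-1)·ln(226/33.2) = -26.60 · (1.9180) = -51.02 mV

-51 mV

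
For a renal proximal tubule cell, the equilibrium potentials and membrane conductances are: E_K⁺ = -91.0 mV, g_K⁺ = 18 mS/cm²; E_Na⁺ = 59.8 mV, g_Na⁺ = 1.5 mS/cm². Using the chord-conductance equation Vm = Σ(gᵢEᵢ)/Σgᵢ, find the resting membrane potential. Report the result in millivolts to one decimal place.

-79.4 mV

Σ gᵢEᵢ = 18·(-91.0) + 1.5·(59.8) = -1548.30
Σ gᵢ = 18 + 1.5 = 19.5
Vm = -1548.30 / 19.5 = -79.40 mV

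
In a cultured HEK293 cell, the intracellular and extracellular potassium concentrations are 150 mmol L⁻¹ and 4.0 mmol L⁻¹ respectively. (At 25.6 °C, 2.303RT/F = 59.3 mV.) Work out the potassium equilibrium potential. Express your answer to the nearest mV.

-93 mV

E = (59.3/z) · log₁₀([K⁺]_out/[K⁺]_in) with z = +1.
= (59.3/1) · log₁₀(4.0/150) = 59.30 · log₁₀(0.02667)
= 59.30 · (-1.5740) = -93.34 mV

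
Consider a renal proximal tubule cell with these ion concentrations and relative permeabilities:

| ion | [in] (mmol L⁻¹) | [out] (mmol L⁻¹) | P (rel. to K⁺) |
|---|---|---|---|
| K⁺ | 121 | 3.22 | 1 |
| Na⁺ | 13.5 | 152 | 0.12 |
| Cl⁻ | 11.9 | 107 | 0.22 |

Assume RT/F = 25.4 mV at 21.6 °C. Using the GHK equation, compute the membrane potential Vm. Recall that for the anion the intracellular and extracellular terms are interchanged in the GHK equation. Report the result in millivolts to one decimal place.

-45.8 mV

Vm = 25.4 · ln[(Σ P·[cation]ₒ + Σ P·[anion]ᵢ) / (Σ P·[cation]ᵢ + Σ P·[anion]ₒ)]
Numerator = 1×3.22 + 0.12×152 + 0.22×11.9 = 24.08
Denominator = 1×121 + 0.12×13.5 + 0.22×107 = 146.2
Vm = 25.4 · ln(0.16474) = 25.4 × (-1.8034) = -45.81 mV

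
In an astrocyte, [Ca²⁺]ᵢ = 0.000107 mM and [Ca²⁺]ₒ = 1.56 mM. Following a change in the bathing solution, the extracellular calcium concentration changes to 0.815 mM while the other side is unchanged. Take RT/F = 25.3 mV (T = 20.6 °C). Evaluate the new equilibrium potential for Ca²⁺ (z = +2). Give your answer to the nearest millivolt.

After the shift: [Ca²⁺]_out = 0.815, [Ca²⁺]_in = 0.000107 mM.
E_new = (25.3/2)·ln(0.815/0.000107) = 12.65 · (8.9381) = 113.07 mV

113 mV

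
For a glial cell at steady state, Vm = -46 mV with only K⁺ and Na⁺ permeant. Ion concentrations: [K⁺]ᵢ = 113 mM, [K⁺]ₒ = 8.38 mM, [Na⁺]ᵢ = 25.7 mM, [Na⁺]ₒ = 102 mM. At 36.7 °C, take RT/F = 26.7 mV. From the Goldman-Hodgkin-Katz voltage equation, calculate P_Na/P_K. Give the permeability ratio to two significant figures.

Let α = P_Na/P_K. GHK: Vm = 26.7·ln[(Kₒ + α·Naₒ)/(Kᵢ + α·Naᵢ)].
e^(Vm/26.7) = e^(-46.0/26.7) = 0.17856
So 0.17856·(Kᵢ + α·Naᵢ) = Kₒ + α·Naₒ → α = (0.17856·113.0 − 8.38) / (102.0 − 0.17856·25.7)
α = (20.18 − 8.38) / (102.0 − 4.589) = 11.8/97.41 = 0.1211

0.12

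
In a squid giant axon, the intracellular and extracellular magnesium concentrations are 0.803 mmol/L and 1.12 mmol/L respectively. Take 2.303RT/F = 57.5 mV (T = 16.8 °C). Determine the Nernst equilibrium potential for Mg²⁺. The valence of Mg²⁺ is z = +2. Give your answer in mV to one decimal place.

4.2 mV

E = (57.5/z) · log₁₀([Mg²⁺]_out/[Mg²⁺]_in) with z = +2.
= (57.5/2) · log₁₀(1.12/0.803) = 28.75 · log₁₀(1.395)
= 28.75 · (0.1445) = 4.15 mV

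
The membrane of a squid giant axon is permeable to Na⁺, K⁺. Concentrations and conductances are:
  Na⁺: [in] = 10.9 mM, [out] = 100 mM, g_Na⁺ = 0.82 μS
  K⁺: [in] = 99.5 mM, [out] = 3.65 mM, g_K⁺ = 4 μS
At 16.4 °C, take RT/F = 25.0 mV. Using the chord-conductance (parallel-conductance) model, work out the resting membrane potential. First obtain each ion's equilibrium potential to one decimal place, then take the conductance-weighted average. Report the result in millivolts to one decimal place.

E_Na⁺ = (25.0/1)·ln(100/10.9) = 55.4 mV
E_K⁺ = (25.0/1)·ln(3.65/99.5) = -82.6 mV
Vm = (Σ gᵢEᵢ)/(Σ gᵢ) = (0.82·55.4 + 4·-82.6) / (0.82 + 4)
= -284.97 / 4.82 = -59.12 mV

-59.1 mV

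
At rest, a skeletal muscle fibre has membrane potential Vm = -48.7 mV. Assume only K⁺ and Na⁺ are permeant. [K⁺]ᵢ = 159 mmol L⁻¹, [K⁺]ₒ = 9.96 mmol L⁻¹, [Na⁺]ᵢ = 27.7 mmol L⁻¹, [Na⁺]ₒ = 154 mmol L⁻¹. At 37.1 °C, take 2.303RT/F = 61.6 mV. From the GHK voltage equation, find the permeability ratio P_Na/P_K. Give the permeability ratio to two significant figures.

Let α = P_Na/P_K. GHK: Vm = 61.6·log₁₀[(Kₒ + α·Naₒ)/(Kᵢ + α·Naᵢ)].
10^(Vm/61.6) = 10^(-48.7/61.6) = 0.16196
So 0.16196·(Kᵢ + α·Naᵢ) = Kₒ + α·Naₒ → α = (0.16196·159.0 − 9.96) / (154.0 − 0.16196·27.7)
α = (25.75 − 9.96) / (154.0 − 4.486) = 15.79/149.5 = 0.1056

0.11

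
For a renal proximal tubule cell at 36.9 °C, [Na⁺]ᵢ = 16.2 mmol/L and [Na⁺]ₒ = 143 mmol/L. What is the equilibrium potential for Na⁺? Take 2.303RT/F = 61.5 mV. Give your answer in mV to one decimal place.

E = (61.5/z) · log₁₀([Na⁺]_out/[Na⁺]_in) with z = +1.
= (61.5/1) · log₁₀(143/16.2) = 61.50 · log₁₀(8.827)
= 61.50 · (0.9458) = 58.17 mV

58.2 mV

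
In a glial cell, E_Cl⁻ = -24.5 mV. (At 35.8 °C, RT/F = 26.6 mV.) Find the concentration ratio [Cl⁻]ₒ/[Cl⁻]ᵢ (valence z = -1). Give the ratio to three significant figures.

ln([out]/[in]) = E·z/(26.6) = -24.5 × -1 / 26.6 = 0.9211
[out]/[in] = e^(0.9211) = 2.512

2.51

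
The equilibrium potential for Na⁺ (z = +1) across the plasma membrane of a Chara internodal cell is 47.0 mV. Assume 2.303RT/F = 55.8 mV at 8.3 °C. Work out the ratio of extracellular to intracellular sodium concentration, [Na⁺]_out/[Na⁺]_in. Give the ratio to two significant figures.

7.0

log₁₀([out]/[in]) = E·z/(55.8) = 47.0 × 1 / 55.8 = 0.8423
[out]/[in] = 10^(0.8423) = 6.955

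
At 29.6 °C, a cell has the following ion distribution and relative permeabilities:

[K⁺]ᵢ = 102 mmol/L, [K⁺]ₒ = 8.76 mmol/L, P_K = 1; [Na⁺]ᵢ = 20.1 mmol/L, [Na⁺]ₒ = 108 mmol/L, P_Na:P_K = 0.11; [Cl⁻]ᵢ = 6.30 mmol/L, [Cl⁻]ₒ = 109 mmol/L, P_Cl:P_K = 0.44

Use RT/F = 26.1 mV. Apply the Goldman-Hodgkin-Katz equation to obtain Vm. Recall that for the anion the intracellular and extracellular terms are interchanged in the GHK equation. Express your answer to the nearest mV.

Vm = 26.1 · ln[(Σ P·[cation]ₒ + Σ P·[anion]ᵢ) / (Σ P·[cation]ᵢ + Σ P·[anion]ₒ)]
Numerator = 1×8.76 + 0.11×108 + 0.44×6.30 = 23.41
Denominator = 1×102 + 0.11×20.1 + 0.44×109 = 152.2
Vm = 26.1 · ln(0.15385) = 26.1 × (-1.8718) = -48.85 mV

-49 mV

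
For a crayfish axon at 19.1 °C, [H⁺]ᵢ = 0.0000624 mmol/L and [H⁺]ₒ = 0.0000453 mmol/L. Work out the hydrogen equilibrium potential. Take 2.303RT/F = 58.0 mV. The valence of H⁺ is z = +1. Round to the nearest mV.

E = (58.0/z) · log₁₀([H⁺]_out/[H⁺]_in) with z = +1.
= (58.0/1) · log₁₀(0.0000453/0.0000624) = 58.00 · log₁₀(0.726)
= 58.00 · (-0.1391) = -8.07 mV

-8 mV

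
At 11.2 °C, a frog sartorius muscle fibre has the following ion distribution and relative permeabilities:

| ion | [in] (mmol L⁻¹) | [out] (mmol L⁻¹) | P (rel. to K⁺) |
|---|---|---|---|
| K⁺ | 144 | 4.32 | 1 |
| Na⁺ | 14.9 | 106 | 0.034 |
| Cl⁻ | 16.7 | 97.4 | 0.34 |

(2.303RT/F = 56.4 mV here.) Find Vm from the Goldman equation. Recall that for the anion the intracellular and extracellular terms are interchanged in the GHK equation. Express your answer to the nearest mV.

-63 mV

Vm = 56.4 · log₁₀[(Σ P·[cation]ₒ + Σ P·[anion]ᵢ) / (Σ P·[cation]ᵢ + Σ P·[anion]ₒ)]
Numerator = 1×4.32 + 0.034×106 + 0.34×16.7 = 13.6
Denominator = 1×144 + 0.034×14.9 + 0.34×97.4 = 177.6
Vm = 56.4 · log₁₀(0.076578) = 56.4 × (-1.1159) = -62.94 mV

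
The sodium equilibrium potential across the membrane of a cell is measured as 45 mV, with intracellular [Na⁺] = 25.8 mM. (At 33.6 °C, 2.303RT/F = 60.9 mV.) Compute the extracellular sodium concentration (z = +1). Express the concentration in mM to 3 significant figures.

Nernst: E = (60.9/1) · log₁₀([out]/[in]), so log₁₀([out]/[in]) = 45.0 × 1 / 60.9 = 0.7389.
[out]/[in] = 10^(0.7389) = 5.482.
[out] = 5.482 × 25.8 = 141.4 mM.

141 mM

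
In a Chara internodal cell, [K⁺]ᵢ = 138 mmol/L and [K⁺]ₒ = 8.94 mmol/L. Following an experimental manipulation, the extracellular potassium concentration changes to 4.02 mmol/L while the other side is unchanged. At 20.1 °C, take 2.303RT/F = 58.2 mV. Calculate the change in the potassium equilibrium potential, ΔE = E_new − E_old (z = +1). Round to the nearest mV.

-20 mV

E_old = (58.2/1)·log₁₀(8.94/138) = -69.17 mV
E_new = (58.2/1)·log₁₀(4.02/138) = -89.38 mV
ΔE = -89.38 − (-69.17) = -20.20 mV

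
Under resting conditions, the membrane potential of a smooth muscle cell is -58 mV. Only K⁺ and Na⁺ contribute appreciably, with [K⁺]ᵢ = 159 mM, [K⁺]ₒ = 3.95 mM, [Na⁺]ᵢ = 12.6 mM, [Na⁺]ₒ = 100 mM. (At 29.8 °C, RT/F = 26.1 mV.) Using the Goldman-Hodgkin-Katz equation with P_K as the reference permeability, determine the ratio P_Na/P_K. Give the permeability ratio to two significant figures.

Let α = P_Na/P_K. GHK: Vm = 26.1·ln[(Kₒ + α·Naₒ)/(Kᵢ + α·Naᵢ)].
e^(Vm/26.1) = e^(-58.0/26.1) = 0.10837
So 0.10837·(Kᵢ + α·Naᵢ) = Kₒ + α·Naₒ → α = (0.10837·159.0 − 3.95) / (100.0 − 0.10837·12.6)
α = (17.23 − 3.95) / (100.0 − 1.365) = 13.28/98.63 = 0.1346

0.13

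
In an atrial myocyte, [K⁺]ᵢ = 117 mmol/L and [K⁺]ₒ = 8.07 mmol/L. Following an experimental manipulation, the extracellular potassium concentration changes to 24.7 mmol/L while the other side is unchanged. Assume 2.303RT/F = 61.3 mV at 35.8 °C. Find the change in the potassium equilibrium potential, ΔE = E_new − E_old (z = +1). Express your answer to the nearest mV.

E_old = (61.3/1)·log₁₀(8.07/117) = -71.19 mV
E_new = (61.3/1)·log₁₀(24.7/117) = -41.41 mV
ΔE = -41.41 − (-71.19) = 29.78 mV

30 mV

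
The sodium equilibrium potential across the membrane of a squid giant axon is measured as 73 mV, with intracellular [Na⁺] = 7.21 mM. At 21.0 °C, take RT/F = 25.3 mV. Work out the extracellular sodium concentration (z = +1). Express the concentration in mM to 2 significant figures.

Nernst: E = (25.3/1) · ln([out]/[in]), so ln([out]/[in]) = 73.0 × 1 / 25.3 = 2.8854.
[out]/[in] = e^(2.8854) = 17.91.
[out] = 17.91 × 7.21 = 129.1 mM.

130 mM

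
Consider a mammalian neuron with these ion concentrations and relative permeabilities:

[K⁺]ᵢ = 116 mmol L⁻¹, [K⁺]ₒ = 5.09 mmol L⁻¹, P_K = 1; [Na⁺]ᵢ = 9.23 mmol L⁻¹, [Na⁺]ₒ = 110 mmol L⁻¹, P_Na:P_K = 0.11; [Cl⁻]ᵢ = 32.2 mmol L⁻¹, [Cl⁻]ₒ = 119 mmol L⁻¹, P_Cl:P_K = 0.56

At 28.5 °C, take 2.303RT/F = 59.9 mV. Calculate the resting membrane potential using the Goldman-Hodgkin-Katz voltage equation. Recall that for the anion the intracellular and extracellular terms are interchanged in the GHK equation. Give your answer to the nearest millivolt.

Vm = 59.9 · log₁₀[(Σ P·[cation]ₒ + Σ P·[anion]ᵢ) / (Σ P·[cation]ᵢ + Σ P·[anion]ₒ)]
Numerator = 1×5.09 + 0.11×110 + 0.56×32.2 = 35.22
Denominator = 1×116 + 0.11×9.23 + 0.56×119 = 183.7
Vm = 59.9 · log₁₀(0.19178) = 59.9 × (-0.7172) = -42.96 mV

-43 mV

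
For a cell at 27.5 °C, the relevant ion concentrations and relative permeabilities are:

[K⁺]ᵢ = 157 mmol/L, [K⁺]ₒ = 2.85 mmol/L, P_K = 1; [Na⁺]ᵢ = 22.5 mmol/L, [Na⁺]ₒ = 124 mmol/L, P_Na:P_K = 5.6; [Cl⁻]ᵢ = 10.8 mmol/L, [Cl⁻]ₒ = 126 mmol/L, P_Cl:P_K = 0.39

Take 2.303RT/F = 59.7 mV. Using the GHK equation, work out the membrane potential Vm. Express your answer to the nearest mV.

Vm = 59.7 · log₁₀[(Σ P·[cation]ₒ + Σ P·[anion]ᵢ) / (Σ P·[cation]ᵢ + Σ P·[anion]ₒ)]
Numerator = 1×2.85 + 5.6×124 + 0.39×10.8 = 701.5
Denominator = 1×157 + 5.6×22.5 + 0.39×126 = 332.1
Vm = 59.7 · log₁₀(2.1119) = 59.7 × (0.3247) = 19.38 mV

19 mV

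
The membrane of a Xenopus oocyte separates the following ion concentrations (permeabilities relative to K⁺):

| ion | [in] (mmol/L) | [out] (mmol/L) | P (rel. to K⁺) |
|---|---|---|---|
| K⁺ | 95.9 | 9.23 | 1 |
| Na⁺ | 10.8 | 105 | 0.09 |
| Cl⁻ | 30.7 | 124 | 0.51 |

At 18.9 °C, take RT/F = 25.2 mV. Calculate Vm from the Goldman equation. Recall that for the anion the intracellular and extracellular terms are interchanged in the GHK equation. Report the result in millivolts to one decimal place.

-38.8 mV

Vm = 25.2 · ln[(Σ P·[cation]ₒ + Σ P·[anion]ᵢ) / (Σ P·[cation]ᵢ + Σ P·[anion]ₒ)]
Numerator = 1×9.23 + 0.09×105 + 0.51×30.7 = 34.34
Denominator = 1×95.9 + 0.09×10.8 + 0.51×124 = 160.1
Vm = 25.2 · ln(0.21446) = 25.2 × (-1.5397) = -38.80 mV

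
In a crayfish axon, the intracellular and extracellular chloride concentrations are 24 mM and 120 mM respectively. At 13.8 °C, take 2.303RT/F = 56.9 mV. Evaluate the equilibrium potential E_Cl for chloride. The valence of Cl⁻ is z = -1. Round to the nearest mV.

-40 mV

E = (56.9/z) · log₁₀([Cl⁻]_out/[Cl⁻]_in) with z = -1.
For an anion, dividing by z = -1 reverses the sign.
= (56.9/-1) · log₁₀(120/24) = -56.90 · log₁₀(5)
= -56.90 · (0.6990) = -39.77 mV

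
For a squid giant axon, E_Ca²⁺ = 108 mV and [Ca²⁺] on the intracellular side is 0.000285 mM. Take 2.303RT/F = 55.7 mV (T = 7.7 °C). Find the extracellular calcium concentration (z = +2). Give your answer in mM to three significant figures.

Nernst: E = (55.7/2) · log₁₀([out]/[in]), so log₁₀([out]/[in]) = 108.0 × 2 / 55.7 = 3.8779.
[out]/[in] = 10^(3.8779) = 7549.
[out] = 7549 × 0.000285 = 2.152 mM.

2.15 mM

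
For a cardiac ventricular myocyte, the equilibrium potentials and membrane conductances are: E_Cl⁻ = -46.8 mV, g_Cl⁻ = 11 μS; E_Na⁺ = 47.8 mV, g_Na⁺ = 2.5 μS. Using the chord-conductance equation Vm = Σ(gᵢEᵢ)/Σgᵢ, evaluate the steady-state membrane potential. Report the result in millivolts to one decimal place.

Σ gᵢEᵢ = 11·(-46.8) + 2.5·(47.8) = -395.30
Σ gᵢ = 11 + 2.5 = 13.5
Vm = -395.30 / 13.5 = -29.28 mV

-29.3 mV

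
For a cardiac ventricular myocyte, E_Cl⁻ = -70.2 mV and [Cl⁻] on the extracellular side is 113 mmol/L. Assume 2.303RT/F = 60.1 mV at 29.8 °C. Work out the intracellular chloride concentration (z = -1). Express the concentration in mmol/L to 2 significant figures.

Nernst: E = (60.1/-1) · log₁₀([out]/[in]), so log₁₀([out]/[in]) = -70.2 × -1 / 60.1 = 1.1681.
[out]/[in] = 10^(1.1681) = 14.72.
[in] = 113 / 14.72 = 7.674 mmol/L.

7.7 mmol/L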